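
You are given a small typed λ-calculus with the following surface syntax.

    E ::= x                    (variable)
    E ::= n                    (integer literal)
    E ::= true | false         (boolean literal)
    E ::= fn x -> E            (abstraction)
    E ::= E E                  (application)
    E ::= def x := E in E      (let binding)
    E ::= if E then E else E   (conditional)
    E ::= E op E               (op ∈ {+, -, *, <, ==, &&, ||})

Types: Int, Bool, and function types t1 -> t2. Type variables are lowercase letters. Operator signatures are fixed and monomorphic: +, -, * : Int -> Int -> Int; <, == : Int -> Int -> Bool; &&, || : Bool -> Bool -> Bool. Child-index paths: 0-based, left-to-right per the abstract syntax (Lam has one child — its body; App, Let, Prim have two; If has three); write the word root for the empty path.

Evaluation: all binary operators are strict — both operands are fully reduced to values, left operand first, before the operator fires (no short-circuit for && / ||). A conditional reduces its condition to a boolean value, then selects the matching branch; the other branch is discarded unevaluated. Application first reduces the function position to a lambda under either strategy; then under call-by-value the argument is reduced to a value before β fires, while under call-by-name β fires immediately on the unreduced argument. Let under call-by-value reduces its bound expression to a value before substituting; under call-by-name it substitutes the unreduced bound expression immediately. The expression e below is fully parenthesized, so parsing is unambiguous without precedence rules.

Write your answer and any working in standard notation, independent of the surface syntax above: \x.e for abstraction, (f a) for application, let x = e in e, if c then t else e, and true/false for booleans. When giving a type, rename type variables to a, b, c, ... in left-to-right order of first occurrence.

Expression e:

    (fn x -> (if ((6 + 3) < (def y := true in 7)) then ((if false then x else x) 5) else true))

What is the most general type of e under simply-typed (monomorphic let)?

Trace:
  unify Int ~ Int
  unify Int ~ Int
  unify Int ~ Int
let y : Bool
  unify Int ~ Int
  unify Bool ~ Bool
  unify Bool ~ Bool
x : a
x : a
  unify a ~ a
  unify a ~ Int -> b
_ _ : b
  unify b ~ Bool
\x._ : (Int -> Bool) -> Bool

Answer: (Int -> Bool) -> Bool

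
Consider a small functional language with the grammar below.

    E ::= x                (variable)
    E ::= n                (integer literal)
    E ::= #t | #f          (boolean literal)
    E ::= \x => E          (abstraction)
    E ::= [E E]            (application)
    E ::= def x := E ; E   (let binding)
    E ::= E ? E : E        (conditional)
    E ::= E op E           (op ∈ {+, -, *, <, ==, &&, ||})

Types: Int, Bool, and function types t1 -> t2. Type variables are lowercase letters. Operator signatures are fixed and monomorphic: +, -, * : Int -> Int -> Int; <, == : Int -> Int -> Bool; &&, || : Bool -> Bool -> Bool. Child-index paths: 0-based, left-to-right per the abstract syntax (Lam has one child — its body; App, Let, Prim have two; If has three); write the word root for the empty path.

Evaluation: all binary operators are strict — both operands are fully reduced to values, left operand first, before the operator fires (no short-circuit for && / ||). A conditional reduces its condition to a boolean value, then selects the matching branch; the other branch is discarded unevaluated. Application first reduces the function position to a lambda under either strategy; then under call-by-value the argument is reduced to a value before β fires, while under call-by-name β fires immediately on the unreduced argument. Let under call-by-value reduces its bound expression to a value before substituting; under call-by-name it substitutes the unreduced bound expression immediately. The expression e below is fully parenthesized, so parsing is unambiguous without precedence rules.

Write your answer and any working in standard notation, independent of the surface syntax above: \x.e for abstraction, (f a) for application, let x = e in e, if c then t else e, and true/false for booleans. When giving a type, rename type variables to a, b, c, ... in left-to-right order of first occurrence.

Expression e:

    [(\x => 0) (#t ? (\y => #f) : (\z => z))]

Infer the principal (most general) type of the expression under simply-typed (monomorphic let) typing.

Trace:
\x._ : a -> Int
  unify Bool ~ Bool
\y._ : b -> Bool
z : c
\z._ : c -> c
  unify b -> Bool ~ c -> c
  unify b ~ c
  unify Bool ~ c
  unify a -> Int ~ (Bool -> Bool) -> d
  unify a ~ Bool -> Bool
  unify Int ~ d
_ _ : Int

Answer: Int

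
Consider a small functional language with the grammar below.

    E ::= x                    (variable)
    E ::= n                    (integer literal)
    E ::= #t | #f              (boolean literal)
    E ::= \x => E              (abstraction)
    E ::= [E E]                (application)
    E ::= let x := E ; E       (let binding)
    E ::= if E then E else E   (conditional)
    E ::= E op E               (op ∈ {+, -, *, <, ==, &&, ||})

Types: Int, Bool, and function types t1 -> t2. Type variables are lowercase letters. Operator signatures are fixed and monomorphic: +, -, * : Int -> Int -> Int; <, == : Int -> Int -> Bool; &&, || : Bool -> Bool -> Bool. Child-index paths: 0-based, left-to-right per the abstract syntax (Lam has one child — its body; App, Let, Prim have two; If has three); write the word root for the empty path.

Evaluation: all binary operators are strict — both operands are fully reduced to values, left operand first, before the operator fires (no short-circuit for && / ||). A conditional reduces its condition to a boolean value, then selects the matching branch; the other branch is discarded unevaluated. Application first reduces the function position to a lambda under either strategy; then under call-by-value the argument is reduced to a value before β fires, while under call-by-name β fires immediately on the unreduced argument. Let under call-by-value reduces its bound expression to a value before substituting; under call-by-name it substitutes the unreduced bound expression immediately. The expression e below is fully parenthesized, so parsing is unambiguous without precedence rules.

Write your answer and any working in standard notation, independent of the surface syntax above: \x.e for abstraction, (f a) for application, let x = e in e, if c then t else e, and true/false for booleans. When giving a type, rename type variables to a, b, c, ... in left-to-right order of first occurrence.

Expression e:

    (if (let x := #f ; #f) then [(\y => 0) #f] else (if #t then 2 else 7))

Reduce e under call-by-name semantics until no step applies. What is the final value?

Answer: 2

Trace:
step 0: (if (let x = false in false) then ((\y.0) false) else (if true then 2 else 7))
step 1: [let@0] (if false then ((\y.0) false) else (if true then 2 else 7))
step 2: [if@root] (if true then 2 else 7)
step 3: [if@root] 2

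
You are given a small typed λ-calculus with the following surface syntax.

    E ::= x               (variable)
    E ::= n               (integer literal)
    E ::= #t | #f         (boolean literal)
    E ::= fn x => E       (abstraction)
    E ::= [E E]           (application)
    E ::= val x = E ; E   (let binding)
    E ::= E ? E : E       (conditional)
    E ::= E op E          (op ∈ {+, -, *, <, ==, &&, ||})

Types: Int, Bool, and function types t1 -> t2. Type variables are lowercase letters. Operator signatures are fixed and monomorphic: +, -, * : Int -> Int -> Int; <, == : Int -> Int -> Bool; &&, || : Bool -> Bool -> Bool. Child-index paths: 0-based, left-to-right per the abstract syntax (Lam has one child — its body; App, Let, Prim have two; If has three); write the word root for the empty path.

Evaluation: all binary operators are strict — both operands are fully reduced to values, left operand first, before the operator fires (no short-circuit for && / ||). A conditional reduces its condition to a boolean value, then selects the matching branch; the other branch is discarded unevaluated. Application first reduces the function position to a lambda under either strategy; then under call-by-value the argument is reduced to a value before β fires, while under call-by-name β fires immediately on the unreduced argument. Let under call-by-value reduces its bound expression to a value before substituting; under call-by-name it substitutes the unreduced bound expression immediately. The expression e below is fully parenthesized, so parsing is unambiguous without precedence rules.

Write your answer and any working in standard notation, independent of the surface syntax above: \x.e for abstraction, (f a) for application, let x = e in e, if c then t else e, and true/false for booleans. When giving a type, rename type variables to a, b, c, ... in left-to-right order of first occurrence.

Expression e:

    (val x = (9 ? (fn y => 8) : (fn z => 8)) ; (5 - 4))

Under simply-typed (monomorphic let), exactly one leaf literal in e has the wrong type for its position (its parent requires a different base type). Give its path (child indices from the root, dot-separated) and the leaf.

Answer: 0.0 : 9

Trace:
  unify Int ~ Bool
  FAIL: mismatch Int ~ Bool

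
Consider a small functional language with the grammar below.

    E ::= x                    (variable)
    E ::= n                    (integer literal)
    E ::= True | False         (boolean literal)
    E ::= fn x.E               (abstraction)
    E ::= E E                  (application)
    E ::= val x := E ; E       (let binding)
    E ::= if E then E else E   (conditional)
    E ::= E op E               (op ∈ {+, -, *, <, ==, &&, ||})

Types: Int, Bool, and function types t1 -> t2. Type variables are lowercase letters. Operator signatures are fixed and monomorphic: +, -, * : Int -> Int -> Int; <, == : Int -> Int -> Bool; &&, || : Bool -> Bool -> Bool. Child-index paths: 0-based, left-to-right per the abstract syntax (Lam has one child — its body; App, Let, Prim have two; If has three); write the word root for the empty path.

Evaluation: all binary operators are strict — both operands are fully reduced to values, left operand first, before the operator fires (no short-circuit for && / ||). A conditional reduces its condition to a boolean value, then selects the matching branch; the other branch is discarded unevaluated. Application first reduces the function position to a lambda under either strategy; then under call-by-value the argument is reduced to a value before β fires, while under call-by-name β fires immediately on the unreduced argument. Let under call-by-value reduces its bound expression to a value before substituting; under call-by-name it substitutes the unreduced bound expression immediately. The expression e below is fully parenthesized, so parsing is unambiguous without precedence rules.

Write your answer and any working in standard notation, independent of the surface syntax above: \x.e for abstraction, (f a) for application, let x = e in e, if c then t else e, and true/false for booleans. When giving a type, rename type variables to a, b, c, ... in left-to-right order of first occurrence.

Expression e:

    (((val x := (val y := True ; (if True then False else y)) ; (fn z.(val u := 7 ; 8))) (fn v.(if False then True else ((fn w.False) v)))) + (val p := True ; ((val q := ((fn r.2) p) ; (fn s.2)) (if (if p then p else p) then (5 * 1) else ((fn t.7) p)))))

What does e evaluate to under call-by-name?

Derivation:
step 0: (((let x = (let y = true in (if true then false else y)) in (\z.(let u = 7 in 8))) (\v.(if false then true else ((\w.false) v)))) + (let p = true in ((let q = ((\r.2) p) in (\s.2)) (if (if p then p else p) then (5 * 1) else ((\t.7) p)))))
step 1: [let@0.0] (((\z.(let u = 7 in 8)) (\v.(if false then true else ((\w.false) v)))) + (let p = true in ((let q = ((\r.2) p) in (\s.2)) (if (if p then p else p) then (5 * 1) else ((\t.7) p)))))
step 2: [beta@0] ((let u = 7 in 8) + (let p = true in ((let q = ((\r.2) p) in (\s.2)) (if (if p then p else p) then (5 * 1) else ((\t.7) p)))))
step 3: [let@0] (8 + (let p = true in ((let q = ((\r.2) p) in (\s.2)) (if (if p then p else p) then (5 * 1) else ((\t.7) p)))))
step 4: [let@1] (8 + ((let q = ((\r.2) true) in (\s.2)) (if (if true then true else true) then (5 * 1) else ((\t.7) true))))
step 5: [let@1.0] (8 + ((\s.2) (if (if true then true else true) then (5 * 1) else ((\t.7) true))))
step 6: [beta@1] (8 + 2)
step 7: [delta@root] 10

Answer: 10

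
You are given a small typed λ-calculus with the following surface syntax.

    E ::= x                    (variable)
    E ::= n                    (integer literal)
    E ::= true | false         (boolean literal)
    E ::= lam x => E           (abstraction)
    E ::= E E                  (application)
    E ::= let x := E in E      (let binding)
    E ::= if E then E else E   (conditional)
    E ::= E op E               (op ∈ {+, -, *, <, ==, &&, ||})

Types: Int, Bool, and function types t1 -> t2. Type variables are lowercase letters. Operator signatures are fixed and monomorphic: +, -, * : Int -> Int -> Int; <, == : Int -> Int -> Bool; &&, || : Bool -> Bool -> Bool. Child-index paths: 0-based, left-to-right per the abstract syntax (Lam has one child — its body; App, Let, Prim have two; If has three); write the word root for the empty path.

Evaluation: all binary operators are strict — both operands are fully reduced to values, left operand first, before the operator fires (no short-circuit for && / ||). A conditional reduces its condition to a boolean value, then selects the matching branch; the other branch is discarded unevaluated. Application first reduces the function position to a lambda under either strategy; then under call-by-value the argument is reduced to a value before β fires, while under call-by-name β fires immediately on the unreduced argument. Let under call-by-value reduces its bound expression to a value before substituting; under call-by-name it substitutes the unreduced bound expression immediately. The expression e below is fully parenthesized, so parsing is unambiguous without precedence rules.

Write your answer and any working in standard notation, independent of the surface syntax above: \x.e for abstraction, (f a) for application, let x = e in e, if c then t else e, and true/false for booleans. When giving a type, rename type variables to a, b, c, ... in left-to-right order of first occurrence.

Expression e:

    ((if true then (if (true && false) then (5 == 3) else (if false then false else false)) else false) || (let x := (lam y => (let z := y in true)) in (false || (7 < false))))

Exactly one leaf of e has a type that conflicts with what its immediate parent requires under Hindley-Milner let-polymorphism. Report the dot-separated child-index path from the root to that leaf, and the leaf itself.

Answer: 1.1.1.1 : false

Trace:
  unify Bool ~ Bool
  unify Bool ~ Bool
  unify Bool ~ Bool
  unify Bool ~ Bool
  unify Int ~ Int
  unify Int ~ Int
  unify Bool ~ Bool
  unify Bool ~ Bool
  unify Bool ~ Bool
  unify Bool ~ Bool
  unify Bool ~ Bool
y : a
let z : a
\y._ : a -> Bool
let x : forall. a -> Bool
  unify Bool ~ Bool
  unify Int ~ Int
  unify Bool ~ Int
  FAIL: mismatch Bool ~ Int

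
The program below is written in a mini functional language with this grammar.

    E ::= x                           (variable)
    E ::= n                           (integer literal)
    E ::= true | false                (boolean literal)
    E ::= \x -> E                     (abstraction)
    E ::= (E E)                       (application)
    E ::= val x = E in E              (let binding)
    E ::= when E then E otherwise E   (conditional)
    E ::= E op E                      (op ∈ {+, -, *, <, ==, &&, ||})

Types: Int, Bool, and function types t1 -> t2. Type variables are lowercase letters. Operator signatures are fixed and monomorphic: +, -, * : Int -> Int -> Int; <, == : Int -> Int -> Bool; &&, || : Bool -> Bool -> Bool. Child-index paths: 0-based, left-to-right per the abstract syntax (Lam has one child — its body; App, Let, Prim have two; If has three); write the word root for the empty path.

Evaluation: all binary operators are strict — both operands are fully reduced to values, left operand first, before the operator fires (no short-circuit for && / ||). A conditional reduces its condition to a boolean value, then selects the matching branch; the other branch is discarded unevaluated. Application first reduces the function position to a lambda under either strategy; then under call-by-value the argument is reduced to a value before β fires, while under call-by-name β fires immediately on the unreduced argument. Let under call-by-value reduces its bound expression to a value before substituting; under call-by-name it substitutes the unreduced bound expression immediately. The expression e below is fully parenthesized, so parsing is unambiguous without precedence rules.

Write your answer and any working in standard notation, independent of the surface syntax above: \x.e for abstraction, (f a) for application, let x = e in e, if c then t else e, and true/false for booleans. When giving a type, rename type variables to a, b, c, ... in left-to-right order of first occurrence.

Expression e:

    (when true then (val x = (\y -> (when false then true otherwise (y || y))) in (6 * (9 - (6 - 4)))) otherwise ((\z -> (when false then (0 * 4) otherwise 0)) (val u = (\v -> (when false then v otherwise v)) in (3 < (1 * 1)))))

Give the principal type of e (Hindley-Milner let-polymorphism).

Working:
  unify Bool ~ Bool
  unify Bool ~ Bool
y : a
  unify a ~ Bool
y : Bool
  unify Bool ~ Bool
  unify Bool ~ Bool
\y._ : Bool -> Bool
let x : Bool -> Bool
  unify Int ~ Int
  unify Int ~ Int
  unify Int ~ Int
  unify Int ~ Int
  unify Int ~ Int
  unify Int ~ Int
  unify Bool ~ Bool
  unify Int ~ Int
  unify Int ~ Int
  unify Int ~ Int
\z._ : b -> Int
  unify Bool ~ Bool
v : c
v : c
  unify c ~ c
\v._ : c -> c
let u : forall. c -> c
  unify Int ~ Int
  unify Int ~ Int
  unify Int ~ Int
  unify Int ~ Int
  unify b -> Int ~ Bool -> d
  unify b ~ Bool
  unify Int ~ d
_ _ : Int
  unify Int ~ Int

Answer: Int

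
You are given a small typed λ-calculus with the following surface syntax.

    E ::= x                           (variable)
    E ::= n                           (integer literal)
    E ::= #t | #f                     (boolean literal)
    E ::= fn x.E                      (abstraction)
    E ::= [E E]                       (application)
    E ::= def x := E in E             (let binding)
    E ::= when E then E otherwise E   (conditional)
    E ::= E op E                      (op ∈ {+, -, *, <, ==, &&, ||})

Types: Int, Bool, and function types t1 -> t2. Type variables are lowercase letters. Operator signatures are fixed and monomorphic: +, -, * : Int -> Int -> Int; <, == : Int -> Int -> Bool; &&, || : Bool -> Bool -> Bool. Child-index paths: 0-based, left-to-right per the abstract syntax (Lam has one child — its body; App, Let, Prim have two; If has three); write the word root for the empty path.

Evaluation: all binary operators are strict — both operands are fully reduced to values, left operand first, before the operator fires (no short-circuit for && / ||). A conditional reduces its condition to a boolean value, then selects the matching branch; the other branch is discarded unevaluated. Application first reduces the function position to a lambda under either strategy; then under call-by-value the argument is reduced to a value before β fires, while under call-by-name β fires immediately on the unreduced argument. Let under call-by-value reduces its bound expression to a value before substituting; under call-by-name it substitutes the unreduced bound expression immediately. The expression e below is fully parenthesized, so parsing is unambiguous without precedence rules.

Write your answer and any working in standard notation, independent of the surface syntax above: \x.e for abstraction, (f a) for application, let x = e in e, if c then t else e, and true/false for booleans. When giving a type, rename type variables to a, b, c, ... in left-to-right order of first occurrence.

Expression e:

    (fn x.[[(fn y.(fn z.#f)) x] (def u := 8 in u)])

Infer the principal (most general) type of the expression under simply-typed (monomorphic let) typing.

Answer: a -> Bool

Trace:
\z._ : c -> Bool
\y._ : b -> c -> Bool
x : a
  unify b -> c -> Bool ~ a -> d
  unify b ~ a
  unify c -> Bool ~ d
_ _ : c -> Bool
let u : Int
u : Int
  unify c -> Bool ~ Int -> e
  unify c ~ Int
  unify Bool ~ e
_ _ : Bool
\x._ : a -> Bool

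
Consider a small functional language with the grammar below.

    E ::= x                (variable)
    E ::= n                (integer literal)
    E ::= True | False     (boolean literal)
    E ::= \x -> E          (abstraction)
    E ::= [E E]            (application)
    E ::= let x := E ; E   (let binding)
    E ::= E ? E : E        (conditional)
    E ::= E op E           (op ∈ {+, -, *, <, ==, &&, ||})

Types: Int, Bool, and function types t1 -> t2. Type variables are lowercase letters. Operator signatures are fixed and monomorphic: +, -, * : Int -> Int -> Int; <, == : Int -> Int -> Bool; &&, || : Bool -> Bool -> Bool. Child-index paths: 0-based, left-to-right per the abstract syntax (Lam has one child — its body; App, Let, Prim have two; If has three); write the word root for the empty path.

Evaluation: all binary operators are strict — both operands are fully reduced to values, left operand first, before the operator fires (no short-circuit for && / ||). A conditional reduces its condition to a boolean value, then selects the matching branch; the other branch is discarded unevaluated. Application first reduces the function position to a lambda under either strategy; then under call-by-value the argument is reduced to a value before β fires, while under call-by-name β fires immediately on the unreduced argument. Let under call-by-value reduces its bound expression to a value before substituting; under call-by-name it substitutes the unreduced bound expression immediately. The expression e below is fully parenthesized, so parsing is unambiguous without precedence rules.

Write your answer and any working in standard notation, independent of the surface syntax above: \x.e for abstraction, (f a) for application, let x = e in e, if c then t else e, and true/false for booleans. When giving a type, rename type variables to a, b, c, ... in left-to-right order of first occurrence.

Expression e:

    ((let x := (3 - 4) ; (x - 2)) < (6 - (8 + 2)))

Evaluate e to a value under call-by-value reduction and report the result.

Answer: false

Derivation:
step 0: ((let x = (3 - 4) in (x - 2)) < (6 - (8 + 2)))
step 1: [delta@0.0] ((let x = -1 in (x - 2)) < (6 - (8 + 2)))
step 2: [let@0] ((-1 - 2) < (6 - (8 + 2)))
step 3: [delta@0] (-3 < (6 - (8 + 2)))
step 4: [delta@1.1] (-3 < (6 - 10))
step 5: [delta@1] (-3 < -4)
step 6: [delta@root] false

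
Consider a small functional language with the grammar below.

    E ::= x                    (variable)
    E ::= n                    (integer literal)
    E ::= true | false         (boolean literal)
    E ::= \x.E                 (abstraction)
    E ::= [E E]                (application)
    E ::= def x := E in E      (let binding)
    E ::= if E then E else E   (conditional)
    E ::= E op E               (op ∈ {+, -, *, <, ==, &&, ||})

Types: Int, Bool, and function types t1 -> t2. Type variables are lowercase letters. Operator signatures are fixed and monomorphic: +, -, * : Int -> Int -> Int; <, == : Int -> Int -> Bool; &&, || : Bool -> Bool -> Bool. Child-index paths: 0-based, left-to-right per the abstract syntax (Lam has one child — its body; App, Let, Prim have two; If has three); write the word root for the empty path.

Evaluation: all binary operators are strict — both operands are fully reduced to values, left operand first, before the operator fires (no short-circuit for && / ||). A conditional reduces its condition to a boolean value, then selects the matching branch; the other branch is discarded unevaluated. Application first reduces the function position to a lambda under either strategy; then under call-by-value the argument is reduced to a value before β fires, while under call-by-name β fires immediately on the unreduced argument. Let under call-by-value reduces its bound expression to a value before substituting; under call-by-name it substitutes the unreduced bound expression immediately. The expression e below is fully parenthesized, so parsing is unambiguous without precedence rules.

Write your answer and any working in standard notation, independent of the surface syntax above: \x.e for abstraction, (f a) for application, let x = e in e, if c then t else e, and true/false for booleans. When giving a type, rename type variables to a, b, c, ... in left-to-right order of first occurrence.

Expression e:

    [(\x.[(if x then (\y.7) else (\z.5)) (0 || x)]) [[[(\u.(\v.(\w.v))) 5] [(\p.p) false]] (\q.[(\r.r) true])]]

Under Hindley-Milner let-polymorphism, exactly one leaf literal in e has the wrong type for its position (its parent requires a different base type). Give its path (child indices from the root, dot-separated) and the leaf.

Answer: 0.0.1.0 : 0

Derivation:
x : a
  unify a ~ Bool
\y._ : b -> Int
\z._ : c -> Int
  unify b -> Int ~ c -> Int
  unify b ~ c
  unify Int ~ Int
  unify Int ~ Bool
  FAIL: mismatch Int ~ Bool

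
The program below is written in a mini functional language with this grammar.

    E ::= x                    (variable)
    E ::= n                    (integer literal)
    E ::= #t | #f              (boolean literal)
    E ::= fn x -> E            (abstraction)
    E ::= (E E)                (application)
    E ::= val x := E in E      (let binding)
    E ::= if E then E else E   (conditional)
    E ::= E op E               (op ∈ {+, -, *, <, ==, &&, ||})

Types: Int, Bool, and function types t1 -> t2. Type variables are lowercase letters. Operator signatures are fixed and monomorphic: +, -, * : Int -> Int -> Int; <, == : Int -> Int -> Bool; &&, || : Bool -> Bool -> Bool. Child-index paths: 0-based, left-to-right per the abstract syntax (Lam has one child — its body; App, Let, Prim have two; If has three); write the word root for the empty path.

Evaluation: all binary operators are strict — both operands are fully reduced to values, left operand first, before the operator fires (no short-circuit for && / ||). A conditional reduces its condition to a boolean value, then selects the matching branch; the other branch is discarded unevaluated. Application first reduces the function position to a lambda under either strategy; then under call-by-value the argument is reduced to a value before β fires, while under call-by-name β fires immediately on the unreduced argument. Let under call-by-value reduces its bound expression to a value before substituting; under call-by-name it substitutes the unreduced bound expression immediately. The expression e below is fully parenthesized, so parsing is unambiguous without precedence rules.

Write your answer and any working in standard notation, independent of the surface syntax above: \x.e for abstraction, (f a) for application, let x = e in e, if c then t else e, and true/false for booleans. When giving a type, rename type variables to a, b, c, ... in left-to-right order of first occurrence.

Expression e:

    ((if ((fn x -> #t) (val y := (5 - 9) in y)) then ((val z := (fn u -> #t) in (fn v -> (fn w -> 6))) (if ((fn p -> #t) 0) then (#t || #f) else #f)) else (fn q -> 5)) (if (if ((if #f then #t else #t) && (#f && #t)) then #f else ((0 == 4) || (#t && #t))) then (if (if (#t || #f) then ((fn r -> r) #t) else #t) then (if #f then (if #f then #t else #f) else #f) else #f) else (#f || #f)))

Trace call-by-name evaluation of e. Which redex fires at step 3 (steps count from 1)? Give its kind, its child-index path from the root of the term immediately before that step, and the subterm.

Answer: let at 0.0 : (let z = (\u.true) in (\v.(\w.6)))

Derivation:
step 0: ((if ((\x.true) (let y = (5 - 9) in y)) then ((let z = (\u.true) in (\v.(\w.6))) (if ((\p.true) 0) then (true || false) else false)) else (\q.5)) (if (if ((if false then true else true) && (false && true)) then false else ((0 == 4) || (true && true))) then (if (if (true || false) then ((\r.r) true) else true) then (if false then (if false then true else false) else false) else false) else (false || false)))
step 1: [beta@0.0] ((if true then ((let z = (\u.true) in (\v.(\w.6))) (if ((\p.true) 0) then (true || false) else false)) else (\q.5)) (if (if ((if false then true else true) && (false && true)) then false else ((0 == 4) || (true && true))) then (if (if (true || false) then ((\r.r) true) else true) then (if false then (if false then true else false) else false) else false) else (false || false)))
step 2: [if@0] (((let z = (\u.true) in (\v.(\w.6))) (if ((\p.true) 0) then (true || false) else false)) (if (if ((if false then true else true) && (false && true)) then false else ((0 == 4) || (true && true))) then (if (if (true || false) then ((\r.r) true) else true) then (if false then (if false then true else false) else false) else false) else (false || false)))
step 3: [let@0.0] (((\v.(\w.6)) (if ((\p.true) 0) then (true || false) else false)) (if (if ((if false then true else true) && (false && true)) then false else ((0 == 4) || (true && true))) then (if (if (true || false) then ((\r.r) true) else true) then (if false then (if false then true else false) else false) else false) else (false || false)))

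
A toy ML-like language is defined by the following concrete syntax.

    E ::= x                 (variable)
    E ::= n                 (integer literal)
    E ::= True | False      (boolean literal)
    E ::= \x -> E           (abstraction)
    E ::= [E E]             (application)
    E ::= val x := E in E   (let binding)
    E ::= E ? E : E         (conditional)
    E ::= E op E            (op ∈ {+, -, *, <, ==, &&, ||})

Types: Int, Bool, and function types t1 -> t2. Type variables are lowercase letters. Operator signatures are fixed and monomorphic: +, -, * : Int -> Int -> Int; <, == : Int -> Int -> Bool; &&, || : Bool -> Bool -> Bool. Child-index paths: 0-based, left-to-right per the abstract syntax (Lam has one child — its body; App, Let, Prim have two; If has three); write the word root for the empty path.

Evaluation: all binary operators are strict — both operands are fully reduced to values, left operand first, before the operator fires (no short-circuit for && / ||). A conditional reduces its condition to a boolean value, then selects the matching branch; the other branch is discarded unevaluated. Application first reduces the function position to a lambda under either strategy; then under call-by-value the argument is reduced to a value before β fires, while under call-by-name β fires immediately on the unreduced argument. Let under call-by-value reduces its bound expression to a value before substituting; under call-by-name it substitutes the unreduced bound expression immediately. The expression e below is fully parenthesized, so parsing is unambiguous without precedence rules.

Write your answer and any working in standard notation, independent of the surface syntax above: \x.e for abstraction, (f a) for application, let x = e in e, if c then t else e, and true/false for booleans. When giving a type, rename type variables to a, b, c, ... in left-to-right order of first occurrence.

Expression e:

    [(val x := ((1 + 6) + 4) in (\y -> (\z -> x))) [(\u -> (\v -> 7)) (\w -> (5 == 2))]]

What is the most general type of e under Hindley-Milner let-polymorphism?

Working:
  unify Int ~ Int
  unify Int ~ Int
  unify Int ~ Int
  unify Int ~ Int
let x : Int
x : Int
\z._ : b -> Int
\y._ : a -> b -> Int
\v._ : d -> Int
\u._ : c -> d -> Int
  unify Int ~ Int
  unify Int ~ Int
\w._ : e -> Bool
  unify c -> d -> Int ~ (e -> Bool) -> f
  unify c ~ e -> Bool
  unify d -> Int ~ f
_ _ : d -> Int
  unify a -> b -> Int ~ (d -> Int) -> g
  unify a ~ d -> Int
  unify b -> Int ~ g
_ _ : b -> Int

Answer: a -> Int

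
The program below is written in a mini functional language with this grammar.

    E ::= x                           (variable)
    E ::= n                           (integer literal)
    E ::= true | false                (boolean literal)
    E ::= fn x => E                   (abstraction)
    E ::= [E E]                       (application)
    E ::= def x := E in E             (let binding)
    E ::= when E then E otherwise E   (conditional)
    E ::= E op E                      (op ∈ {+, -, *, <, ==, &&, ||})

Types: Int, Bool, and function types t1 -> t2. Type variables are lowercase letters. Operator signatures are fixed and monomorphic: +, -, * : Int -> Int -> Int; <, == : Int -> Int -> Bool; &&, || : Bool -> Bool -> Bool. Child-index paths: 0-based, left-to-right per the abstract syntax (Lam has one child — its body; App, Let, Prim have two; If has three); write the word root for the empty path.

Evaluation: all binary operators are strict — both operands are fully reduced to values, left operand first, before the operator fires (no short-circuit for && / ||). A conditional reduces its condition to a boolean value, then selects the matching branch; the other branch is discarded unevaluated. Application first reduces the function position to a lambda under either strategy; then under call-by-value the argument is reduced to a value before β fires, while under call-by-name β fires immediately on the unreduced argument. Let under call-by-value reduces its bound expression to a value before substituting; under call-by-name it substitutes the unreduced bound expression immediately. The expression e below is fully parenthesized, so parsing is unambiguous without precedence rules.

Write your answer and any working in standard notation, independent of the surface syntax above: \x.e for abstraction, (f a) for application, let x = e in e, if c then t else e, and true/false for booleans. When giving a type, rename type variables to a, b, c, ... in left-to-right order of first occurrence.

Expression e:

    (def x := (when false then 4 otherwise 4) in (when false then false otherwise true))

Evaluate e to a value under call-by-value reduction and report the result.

Working:
step 0: (let x = (if false then 4 else 4) in (if false then false else true))
step 1: [if@0] (let x = 4 in (if false then false else true))
step 2: [let@root] (if false then false else true)
step 3: [if@root] true

Answer: true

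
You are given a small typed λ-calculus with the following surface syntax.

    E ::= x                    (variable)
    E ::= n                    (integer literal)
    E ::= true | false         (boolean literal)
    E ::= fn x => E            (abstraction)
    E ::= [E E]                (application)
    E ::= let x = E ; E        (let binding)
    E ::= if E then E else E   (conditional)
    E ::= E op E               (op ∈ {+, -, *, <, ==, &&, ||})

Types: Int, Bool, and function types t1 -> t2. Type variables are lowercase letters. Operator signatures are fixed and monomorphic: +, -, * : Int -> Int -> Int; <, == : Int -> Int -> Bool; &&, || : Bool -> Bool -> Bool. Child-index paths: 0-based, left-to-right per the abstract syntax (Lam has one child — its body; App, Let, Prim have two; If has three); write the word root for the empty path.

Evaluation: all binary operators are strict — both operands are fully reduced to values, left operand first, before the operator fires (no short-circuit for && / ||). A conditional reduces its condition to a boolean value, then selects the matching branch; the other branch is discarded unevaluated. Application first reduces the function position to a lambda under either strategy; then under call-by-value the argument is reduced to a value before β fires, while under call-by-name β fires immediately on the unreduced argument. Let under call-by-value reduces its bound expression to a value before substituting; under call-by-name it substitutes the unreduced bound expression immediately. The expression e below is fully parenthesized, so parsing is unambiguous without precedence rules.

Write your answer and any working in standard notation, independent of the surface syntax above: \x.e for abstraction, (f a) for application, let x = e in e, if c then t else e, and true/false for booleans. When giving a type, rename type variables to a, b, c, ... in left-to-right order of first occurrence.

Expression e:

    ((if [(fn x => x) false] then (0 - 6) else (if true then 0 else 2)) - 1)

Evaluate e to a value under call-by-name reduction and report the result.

Answer: -1

Derivation:
step 0: ((if ((\x.x) false) then (0 - 6) else (if true then 0 else 2)) - 1)
step 1: [beta@0.0] ((if false then (0 - 6) else (if true then 0 else 2)) - 1)
step 2: [if@0] ((if true then 0 else 2) - 1)
step 3: [if@0] (0 - 1)
step 4: [delta@root] -1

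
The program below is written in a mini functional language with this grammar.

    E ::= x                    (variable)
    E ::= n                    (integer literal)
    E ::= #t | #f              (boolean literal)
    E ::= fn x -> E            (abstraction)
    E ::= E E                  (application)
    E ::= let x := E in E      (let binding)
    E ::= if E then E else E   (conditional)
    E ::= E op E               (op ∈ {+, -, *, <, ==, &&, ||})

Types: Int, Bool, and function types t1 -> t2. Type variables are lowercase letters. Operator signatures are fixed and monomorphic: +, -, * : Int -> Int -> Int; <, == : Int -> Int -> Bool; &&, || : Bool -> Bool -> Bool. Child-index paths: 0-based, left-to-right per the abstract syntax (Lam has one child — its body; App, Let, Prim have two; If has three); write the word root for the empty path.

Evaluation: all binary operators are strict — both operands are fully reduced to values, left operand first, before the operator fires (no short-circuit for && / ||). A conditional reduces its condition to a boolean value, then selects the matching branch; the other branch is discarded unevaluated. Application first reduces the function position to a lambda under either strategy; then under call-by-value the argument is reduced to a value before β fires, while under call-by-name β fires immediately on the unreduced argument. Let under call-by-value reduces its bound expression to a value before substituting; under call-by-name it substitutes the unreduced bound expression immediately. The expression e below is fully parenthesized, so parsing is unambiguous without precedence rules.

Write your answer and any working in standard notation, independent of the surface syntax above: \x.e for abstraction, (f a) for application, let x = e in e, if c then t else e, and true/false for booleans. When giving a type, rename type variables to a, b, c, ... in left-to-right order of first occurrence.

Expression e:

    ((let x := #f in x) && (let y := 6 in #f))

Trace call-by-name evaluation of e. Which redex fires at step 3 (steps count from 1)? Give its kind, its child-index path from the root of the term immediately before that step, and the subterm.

Trace:
step 0: ((let x = false in x) && (let y = 6 in false))
step 1: [let@0] (false && (let y = 6 in false))
step 2: [let@1] (false && false)
step 3: [delta@root] false

Answer: delta at root : (false && false)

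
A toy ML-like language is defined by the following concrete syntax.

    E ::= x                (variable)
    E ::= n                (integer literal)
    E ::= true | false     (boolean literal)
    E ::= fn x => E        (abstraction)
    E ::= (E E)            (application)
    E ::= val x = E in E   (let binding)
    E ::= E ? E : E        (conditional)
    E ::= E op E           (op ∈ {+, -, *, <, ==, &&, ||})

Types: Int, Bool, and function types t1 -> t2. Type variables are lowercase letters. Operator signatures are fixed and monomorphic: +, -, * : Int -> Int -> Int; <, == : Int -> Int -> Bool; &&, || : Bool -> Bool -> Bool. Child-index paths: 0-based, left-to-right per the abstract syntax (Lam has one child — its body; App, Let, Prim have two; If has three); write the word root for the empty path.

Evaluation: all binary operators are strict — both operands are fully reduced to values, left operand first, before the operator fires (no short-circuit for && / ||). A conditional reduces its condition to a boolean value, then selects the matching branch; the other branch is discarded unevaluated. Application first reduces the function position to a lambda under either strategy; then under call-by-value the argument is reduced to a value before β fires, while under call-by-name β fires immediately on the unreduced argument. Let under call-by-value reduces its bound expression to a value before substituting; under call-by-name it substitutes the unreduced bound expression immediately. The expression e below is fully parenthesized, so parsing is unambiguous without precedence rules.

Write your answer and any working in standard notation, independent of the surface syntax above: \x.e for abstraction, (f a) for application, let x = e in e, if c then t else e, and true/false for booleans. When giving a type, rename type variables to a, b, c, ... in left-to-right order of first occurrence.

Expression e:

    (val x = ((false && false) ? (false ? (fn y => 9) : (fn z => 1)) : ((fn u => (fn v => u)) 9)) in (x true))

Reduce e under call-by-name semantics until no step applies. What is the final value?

Answer: 9

Trace:
step 0: (let x = (if (false && false) then (if false then (\y.9) else (\z.1)) else ((\u.(\v.u)) 9)) in (x true))
step 1: [let@root] ((if (false && false) then (if false then (\y.9) else (\z.1)) else ((\u.(\v.u)) 9)) true)
step 2: [delta@0.0] ((if false then (if false then (\y.9) else (\z.1)) else ((\u.(\v.u)) 9)) true)
step 3: [if@0] (((\u.(\v.u)) 9) true)
step 4: [beta@0] ((\v.9) true)
step 5: [beta@root] 9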